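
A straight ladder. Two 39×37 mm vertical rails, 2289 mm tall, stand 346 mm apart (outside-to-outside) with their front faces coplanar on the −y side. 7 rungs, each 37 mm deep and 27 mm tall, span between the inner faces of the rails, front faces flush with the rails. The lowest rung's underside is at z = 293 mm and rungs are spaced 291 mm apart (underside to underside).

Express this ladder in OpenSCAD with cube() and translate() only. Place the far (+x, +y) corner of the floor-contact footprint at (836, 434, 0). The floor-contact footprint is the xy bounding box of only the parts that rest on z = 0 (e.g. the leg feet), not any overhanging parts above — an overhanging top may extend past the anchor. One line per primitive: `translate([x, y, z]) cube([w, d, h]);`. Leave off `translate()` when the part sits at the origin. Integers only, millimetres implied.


translate([490, 397, 0]) cube([39, 37, 2289]);
translate([797, 397, 0]) cube([39, 37, 2289]);
translate([529, 397, 293]) cube([268, 37, 27]);
translate([529, 397, 584]) cube([268, 37, 27]);
translate([529, 397, 875]) cube([268, 37, 27]);
translate([529, 397, 1166]) cube([268, 37, 27]);
translate([529, 397, 1457]) cube([268, 37, 27]);
translate([529, 397, 1748]) cube([268, 37, 27]);
translate([529, 397, 2039]) cube([268, 37, 27]);


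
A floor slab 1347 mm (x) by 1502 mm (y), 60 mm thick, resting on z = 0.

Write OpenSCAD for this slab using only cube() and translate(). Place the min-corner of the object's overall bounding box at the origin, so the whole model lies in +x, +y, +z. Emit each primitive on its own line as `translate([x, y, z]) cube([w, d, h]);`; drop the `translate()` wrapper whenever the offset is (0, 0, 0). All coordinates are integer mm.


cube([1347, 1502, 60]);


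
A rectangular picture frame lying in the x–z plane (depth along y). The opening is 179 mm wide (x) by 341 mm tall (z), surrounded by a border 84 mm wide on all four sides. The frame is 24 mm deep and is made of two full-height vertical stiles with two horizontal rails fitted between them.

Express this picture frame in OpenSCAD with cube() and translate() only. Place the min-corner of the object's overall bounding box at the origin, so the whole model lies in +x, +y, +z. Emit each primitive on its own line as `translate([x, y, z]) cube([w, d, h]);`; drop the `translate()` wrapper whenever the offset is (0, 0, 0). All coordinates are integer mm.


cube([84, 24, 509]);
translate([263, 0, 0]) cube([84, 24, 509]);
translate([84, 0, 0]) cube([179, 24, 84]);
translate([84, 0, 425]) cube([179, 24, 84]);


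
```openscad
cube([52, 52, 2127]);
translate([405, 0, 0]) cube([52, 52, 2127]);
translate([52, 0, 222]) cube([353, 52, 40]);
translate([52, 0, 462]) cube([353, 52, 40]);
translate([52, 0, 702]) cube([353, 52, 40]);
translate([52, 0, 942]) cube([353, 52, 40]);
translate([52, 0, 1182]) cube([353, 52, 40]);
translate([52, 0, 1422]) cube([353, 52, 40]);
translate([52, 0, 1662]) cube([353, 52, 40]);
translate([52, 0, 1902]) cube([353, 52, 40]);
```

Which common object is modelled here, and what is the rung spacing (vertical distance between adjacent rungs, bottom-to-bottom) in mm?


A ladder. The rung spacing is 240 mm.

Two tall 52×52 posts with 8 short bars between them — a ladder. Adjacent rungs sit at z = 222 and z = 462, so the spacing is 462 − 222 = 240 mm.


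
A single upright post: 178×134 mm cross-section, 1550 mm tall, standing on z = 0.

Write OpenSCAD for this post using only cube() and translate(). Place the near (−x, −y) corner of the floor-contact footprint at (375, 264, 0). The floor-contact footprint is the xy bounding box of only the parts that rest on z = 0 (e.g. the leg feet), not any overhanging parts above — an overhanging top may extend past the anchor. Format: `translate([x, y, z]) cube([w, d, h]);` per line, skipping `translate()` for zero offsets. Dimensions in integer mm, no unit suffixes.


translate([375, 264, 0]) cube([178, 134, 1550]);


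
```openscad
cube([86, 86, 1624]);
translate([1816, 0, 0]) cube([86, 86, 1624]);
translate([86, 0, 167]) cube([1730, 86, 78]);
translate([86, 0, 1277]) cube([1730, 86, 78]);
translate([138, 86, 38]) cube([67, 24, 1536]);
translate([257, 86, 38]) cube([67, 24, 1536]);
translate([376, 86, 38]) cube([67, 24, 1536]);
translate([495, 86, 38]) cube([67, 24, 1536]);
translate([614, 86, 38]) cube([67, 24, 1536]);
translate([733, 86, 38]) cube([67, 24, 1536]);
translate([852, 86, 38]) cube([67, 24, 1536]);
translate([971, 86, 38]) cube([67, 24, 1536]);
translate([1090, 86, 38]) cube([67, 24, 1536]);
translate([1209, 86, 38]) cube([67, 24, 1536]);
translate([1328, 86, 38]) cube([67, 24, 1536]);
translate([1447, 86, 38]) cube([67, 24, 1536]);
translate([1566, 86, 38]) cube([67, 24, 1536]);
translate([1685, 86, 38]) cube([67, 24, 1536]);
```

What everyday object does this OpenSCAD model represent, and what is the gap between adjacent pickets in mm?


A fence section. The picket gap is 52 mm.

Two posts, two rails, 14 pickets — a fence section. Span 1730 mm holds 14 pickets of 67 mm with 15 equal gaps: ⌊(1730 − 14·67) / 15⌋ = 52 mm.


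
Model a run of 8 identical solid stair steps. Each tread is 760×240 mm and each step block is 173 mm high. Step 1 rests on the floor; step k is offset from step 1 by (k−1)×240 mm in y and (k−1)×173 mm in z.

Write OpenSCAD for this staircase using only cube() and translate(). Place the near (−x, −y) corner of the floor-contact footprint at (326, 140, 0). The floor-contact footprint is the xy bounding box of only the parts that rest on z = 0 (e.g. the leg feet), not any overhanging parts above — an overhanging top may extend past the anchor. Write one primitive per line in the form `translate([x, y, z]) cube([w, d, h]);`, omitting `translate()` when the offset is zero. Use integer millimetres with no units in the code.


translate([326, 140, 0]) cube([760, 240, 173]);
translate([326, 380, 173]) cube([760, 240, 173]);
translate([326, 620, 346]) cube([760, 240, 173]);
translate([326, 860, 519]) cube([760, 240, 173]);
translate([326, 1100, 692]) cube([760, 240, 173]);
translate([326, 1340, 865]) cube([760, 240, 173]);
translate([326, 1580, 1038]) cube([760, 240, 173]);
translate([326, 1820, 1211]) cube([760, 240, 173]);


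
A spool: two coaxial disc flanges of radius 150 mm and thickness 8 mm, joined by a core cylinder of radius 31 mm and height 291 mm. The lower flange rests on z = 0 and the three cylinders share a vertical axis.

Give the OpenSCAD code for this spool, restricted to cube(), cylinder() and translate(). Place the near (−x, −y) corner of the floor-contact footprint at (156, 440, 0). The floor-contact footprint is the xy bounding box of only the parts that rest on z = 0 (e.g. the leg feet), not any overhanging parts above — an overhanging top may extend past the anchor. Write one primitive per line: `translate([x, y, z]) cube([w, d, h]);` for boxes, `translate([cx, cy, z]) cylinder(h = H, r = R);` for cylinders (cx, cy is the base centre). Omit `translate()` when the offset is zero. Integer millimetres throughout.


translate([306, 590, 0]) cylinder(h = 8, r = 150);
translate([306, 590, 8]) cylinder(h = 291, r = 31);
translate([306, 590, 299]) cylinder(h = 8, r = 150);


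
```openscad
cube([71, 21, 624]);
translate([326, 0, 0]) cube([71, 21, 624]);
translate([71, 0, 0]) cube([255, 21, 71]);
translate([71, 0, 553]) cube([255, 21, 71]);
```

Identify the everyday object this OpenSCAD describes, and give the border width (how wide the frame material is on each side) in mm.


A picture frame. The border width is 71 mm.

Four thin pieces enclosing a rectangular opening — a picture frame. The two full-height stiles are 624 mm tall; the top rail sits at z = 553 and is 71 mm tall, so the border above the opening is 624 − 553 = 71 mm, matching the stile x-width.


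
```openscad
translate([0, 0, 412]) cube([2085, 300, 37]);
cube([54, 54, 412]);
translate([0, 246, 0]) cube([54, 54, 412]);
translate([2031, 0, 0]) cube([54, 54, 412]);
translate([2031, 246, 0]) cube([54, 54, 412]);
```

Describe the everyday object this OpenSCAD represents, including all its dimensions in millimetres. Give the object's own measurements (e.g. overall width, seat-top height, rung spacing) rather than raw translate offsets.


A bench: a 2085×300 mm seat slab, 37 mm thick, top at z = 449 mm, on four 54×54 mm square legs flush with the seat corners and standing on z = 0.


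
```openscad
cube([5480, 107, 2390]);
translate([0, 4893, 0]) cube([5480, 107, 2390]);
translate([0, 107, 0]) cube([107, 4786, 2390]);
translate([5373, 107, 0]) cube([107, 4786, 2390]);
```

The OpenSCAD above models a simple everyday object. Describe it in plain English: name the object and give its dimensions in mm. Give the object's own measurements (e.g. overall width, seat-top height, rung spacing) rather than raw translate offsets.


The wall frame of a small rectangular building: four walls, each 2390 mm tall and 107 mm thick, enclosing a footprint 5480 mm (x) by 5000 mm (y) outside-to-outside, with no floor or roof. The front and back walls (the −y and +y sides) span the full width; the two side walls fit between them.


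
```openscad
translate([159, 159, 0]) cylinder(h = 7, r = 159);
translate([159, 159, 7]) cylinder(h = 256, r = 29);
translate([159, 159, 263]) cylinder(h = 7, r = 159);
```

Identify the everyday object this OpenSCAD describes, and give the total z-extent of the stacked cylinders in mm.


A spool. The overall height is 270 mm.

Three coaxial cylinders, large–small–large — a spool. Two 7 mm flanges and a 256 mm core give 7 + 256 + 7 = 270 mm.


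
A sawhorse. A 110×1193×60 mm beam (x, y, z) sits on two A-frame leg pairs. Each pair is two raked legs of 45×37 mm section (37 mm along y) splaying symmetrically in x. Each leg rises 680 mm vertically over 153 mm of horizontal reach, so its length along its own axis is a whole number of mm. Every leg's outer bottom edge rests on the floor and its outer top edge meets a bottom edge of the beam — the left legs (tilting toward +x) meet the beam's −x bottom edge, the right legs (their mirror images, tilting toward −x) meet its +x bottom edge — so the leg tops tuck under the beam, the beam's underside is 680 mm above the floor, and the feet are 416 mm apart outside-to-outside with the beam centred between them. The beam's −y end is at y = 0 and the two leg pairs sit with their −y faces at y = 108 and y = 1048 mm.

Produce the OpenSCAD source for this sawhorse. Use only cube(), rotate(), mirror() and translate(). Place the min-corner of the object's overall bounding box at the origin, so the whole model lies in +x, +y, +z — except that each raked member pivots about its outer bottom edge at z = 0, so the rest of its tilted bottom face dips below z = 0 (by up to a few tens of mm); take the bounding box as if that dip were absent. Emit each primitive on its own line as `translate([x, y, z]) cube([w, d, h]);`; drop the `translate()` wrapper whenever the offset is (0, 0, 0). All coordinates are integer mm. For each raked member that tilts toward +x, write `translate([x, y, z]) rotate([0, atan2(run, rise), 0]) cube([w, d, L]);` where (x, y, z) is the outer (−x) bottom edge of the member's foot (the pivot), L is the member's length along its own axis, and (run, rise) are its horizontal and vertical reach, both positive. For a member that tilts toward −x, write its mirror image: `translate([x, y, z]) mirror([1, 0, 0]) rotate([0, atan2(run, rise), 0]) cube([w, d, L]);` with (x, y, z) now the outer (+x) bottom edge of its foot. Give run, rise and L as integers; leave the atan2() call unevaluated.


translate([153, 0, 680]) cube([110, 1193, 60]);
translate([0, 108, 0]) rotate([0, atan2(153, 680), 0]) cube([45, 37, 697]);
translate([416, 108, 0]) mirror([1, 0, 0]) rotate([0, atan2(153, 680), 0]) cube([45, 37, 697]);
translate([0, 1048, 0]) rotate([0, atan2(153, 680), 0]) cube([45, 37, 697]);
translate([416, 1048, 0]) mirror([1, 0, 0]) rotate([0, atan2(153, 680), 0]) cube([45, 37, 697]);


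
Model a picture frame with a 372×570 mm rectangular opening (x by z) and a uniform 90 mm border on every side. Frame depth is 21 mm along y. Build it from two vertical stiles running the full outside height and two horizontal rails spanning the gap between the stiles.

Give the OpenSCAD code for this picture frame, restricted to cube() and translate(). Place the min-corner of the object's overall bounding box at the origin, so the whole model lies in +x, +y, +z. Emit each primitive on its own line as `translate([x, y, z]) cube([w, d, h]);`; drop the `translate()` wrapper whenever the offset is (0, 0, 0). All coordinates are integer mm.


cube([90, 21, 750]);
translate([462, 0, 0]) cube([90, 21, 750]);
translate([90, 0, 0]) cube([372, 21, 90]);
translate([90, 0, 660]) cube([372, 21, 90]);


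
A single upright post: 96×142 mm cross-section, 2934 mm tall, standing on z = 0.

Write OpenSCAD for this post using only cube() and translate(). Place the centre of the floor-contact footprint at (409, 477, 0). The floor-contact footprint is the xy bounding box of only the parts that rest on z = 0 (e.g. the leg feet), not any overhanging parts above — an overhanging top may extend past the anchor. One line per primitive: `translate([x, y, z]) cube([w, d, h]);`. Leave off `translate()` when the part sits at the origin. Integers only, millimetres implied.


translate([361, 406, 0]) cube([96, 142, 2934]);


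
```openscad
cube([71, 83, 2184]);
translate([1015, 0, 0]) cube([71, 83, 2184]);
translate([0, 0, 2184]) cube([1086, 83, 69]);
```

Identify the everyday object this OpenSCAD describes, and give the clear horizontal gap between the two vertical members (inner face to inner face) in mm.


A door frame. The clear opening width is 944 mm.

Two 2184 mm tall posts with a header on top — a door frame. The left jamb is 71 mm wide at x = 0; the right jamb starts at x = 1015. The clear opening is 1015 − 71 = 944 mm.


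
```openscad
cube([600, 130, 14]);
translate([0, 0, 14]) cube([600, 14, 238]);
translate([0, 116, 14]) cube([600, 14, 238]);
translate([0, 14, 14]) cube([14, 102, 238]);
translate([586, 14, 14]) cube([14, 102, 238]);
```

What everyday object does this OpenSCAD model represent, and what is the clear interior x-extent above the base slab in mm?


An open box. The internal width is 572 mm.

A 600×130 base slab with four walls standing on it — an open box. The base is 600 mm wide and the walls are 14 mm thick, so the internal width is 600 − 2 × 14 = 572 mm.


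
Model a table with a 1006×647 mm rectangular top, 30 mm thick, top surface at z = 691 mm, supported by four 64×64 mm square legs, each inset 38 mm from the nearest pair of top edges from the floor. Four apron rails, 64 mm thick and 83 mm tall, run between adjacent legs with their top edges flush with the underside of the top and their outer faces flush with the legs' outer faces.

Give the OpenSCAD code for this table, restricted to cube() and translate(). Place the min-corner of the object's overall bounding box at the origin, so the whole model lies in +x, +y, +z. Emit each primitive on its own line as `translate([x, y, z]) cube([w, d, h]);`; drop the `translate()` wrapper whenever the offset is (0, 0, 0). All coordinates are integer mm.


translate([0, 0, 661]) cube([1006, 647, 30]);
translate([38, 38, 0]) cube([64, 64, 661]);
translate([904, 38, 0]) cube([64, 64, 661]);
translate([38, 545, 0]) cube([64, 64, 661]);
translate([904, 545, 0]) cube([64, 64, 661]);
translate([102, 38, 578]) cube([802, 64, 83]);
translate([102, 545, 578]) cube([802, 64, 83]);
translate([38, 102, 578]) cube([64, 443, 83]);
translate([904, 102, 578]) cube([64, 443, 83]);


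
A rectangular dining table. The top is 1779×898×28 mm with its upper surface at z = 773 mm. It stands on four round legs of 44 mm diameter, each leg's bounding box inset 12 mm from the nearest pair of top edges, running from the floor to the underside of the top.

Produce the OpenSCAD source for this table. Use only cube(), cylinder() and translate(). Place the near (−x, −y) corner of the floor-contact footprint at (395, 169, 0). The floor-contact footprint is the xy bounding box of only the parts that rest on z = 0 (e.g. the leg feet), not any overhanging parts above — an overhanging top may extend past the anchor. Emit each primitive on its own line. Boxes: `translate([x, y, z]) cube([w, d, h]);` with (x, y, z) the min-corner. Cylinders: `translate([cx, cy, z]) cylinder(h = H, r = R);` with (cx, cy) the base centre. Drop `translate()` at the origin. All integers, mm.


// leg_h = 773 - 28 = 745
translate([383, 157, 745]) cube([1779, 898, 28]);
translate([417, 191, 0]) cylinder(h = 745, r = 22);
translate([2128, 191, 0]) cylinder(h = 745, r = 22);
translate([417, 1021, 0]) cylinder(h = 745, r = 22);
translate([2128, 1021, 0]) cylinder(h = 745, r = 22);


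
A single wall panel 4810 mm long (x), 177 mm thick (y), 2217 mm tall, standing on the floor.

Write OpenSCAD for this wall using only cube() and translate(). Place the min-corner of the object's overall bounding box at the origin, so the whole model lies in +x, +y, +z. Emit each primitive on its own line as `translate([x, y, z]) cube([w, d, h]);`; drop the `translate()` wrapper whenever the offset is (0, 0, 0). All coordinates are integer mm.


cube([4810, 177, 2217]);


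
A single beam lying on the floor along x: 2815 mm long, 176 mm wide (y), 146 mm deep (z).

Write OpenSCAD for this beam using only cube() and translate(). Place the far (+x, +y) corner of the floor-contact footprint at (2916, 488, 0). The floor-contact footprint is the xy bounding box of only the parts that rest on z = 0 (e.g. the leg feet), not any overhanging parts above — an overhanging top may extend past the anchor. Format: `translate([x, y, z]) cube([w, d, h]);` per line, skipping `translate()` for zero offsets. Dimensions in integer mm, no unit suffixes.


translate([101, 312, 0]) cube([2815, 176, 146]);


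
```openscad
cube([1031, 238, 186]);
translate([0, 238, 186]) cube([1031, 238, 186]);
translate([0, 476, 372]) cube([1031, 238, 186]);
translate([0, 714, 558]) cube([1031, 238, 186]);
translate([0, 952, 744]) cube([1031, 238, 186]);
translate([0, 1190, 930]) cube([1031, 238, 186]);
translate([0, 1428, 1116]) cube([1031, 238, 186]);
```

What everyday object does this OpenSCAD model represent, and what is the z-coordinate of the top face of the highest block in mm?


A staircase. The total rise is 1302 mm.

7 identical blocks, each offset up and back from the previous — a staircase. Each step is 186 mm tall and there are 7 of them, so the total rise is 7 × 186 = 1302 mm.


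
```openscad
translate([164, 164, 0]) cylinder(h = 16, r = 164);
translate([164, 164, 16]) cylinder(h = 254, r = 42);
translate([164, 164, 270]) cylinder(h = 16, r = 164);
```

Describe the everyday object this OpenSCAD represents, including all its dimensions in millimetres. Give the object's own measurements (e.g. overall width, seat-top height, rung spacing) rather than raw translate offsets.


A spool: two coaxial disc flanges of radius 164 mm and thickness 16 mm, joined by a core cylinder of radius 42 mm and height 254 mm. The lower flange rests on z = 0 and the three cylinders share a vertical axis.


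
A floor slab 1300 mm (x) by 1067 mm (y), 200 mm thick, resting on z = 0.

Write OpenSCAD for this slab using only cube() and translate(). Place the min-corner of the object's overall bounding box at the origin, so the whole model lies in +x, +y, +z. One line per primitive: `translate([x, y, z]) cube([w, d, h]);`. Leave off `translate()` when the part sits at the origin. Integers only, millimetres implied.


cube([1300, 1067, 200]);


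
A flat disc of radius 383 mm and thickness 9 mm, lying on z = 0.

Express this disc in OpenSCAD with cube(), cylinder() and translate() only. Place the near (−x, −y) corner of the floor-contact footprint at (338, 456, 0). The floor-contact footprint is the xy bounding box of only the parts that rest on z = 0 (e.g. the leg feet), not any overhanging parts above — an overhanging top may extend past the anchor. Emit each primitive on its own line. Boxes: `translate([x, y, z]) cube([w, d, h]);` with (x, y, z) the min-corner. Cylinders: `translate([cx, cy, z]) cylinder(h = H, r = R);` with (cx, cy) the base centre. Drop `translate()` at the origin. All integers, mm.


translate([721, 839, 0]) cylinder(h = 9, r = 383);


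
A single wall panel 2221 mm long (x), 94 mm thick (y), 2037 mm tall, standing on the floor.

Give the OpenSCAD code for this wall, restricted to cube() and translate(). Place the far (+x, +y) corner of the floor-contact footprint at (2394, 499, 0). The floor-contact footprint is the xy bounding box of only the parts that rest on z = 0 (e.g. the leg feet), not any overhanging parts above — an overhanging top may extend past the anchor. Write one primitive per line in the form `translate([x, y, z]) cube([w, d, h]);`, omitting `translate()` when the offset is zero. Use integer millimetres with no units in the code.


translate([173, 405, 0]) cube([2221, 94, 2037]);


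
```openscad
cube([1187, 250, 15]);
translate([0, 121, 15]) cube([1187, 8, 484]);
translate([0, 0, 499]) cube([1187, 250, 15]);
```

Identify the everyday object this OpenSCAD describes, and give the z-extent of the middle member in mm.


An I-beam. The web height is 484 mm.

Two wide flanges with a thin centred web — an I-beam. Overall 514 mm minus two 15 mm flanges gives a web of 514 − 2·15 = 484 mm.


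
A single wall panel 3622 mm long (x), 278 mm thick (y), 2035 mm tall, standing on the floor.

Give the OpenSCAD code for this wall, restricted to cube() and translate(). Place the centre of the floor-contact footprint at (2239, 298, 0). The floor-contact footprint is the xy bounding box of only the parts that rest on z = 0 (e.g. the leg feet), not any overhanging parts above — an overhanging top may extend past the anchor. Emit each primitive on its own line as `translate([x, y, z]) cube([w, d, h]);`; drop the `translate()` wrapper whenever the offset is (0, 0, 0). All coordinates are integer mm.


translate([428, 159, 0]) cube([3622, 278, 2035]);


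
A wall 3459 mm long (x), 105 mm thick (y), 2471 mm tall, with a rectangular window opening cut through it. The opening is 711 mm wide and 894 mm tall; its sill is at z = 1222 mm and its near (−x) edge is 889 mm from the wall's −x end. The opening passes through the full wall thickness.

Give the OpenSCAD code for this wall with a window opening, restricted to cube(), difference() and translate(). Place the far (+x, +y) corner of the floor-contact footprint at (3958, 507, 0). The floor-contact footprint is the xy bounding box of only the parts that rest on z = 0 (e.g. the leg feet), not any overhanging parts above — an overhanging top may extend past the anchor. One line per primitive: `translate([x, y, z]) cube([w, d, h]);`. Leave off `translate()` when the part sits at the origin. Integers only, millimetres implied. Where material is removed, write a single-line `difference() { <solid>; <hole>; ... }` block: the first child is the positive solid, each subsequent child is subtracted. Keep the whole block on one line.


difference() { translate([499, 402, 0]) cube([3459, 105, 2471]); translate([1388, 402, 1222]) cube([711, 105, 894]); }


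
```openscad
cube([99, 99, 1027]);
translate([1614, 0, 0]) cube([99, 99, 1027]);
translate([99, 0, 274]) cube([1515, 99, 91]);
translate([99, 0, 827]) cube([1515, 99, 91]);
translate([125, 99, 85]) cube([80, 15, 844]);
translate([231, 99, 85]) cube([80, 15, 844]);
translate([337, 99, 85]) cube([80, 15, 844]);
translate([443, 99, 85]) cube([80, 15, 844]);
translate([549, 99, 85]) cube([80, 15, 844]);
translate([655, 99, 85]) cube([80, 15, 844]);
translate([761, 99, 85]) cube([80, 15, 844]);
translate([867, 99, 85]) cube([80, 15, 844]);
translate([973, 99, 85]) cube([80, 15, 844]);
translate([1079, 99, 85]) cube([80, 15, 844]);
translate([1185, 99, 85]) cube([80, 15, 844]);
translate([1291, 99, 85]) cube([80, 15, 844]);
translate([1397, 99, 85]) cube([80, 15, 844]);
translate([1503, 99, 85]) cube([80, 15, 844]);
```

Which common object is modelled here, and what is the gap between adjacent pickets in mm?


A fence section. The picket gap is 26 mm.

Two posts, two rails, 14 pickets — a fence section. Span 1515 mm holds 14 pickets of 80 mm with 15 equal gaps: ⌊(1515 − 14·80) / 15⌋ = 26 mm.


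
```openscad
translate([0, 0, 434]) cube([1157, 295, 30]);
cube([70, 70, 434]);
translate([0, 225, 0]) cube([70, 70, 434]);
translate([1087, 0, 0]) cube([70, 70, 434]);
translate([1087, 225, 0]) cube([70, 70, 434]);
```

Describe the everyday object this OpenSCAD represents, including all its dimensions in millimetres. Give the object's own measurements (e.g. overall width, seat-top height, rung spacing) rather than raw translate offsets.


A bench: a 1157×295 mm seat slab, 30 mm thick, top at z = 464 mm, on four 70×70 mm square legs flush with the seat corners and standing on z = 0.


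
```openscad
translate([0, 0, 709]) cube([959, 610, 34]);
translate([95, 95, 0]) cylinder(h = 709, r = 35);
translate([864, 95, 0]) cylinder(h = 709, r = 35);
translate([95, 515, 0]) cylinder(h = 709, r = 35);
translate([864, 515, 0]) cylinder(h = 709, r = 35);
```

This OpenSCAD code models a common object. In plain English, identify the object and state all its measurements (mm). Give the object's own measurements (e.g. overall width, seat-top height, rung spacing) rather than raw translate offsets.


A table: top 959 mm (x) × 610 mm (y), 34 mm thick, upper face at z = 743 mm, on four round legs of 70 mm diameter, each leg's bounding box inset 60 mm from the nearest pair of top edges from z = 0 to the bottom of the top.


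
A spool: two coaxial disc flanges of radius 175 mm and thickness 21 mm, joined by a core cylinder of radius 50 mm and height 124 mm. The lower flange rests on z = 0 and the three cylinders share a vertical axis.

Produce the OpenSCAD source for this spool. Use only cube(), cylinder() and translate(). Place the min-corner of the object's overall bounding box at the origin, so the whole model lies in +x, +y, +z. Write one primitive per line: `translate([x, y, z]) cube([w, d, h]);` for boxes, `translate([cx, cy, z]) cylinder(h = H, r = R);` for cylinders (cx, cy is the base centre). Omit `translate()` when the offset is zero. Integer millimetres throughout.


translate([175, 175, 0]) cylinder(h = 21, r = 175);
translate([175, 175, 21]) cylinder(h = 124, r = 50);
translate([175, 175, 145]) cylinder(h = 21, r = 175);


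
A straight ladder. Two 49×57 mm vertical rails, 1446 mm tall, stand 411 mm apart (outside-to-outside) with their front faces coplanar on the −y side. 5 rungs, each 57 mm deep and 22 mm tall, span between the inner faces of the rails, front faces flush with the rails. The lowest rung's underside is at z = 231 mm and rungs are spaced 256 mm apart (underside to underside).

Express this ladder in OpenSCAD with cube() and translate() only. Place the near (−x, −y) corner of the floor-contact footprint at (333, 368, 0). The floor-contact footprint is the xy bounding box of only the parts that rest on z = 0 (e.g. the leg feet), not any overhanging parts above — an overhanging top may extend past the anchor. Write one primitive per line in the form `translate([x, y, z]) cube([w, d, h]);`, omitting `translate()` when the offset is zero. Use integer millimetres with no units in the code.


// rung span = 411 - 2*49 = 313
// rung[k] z = 231 + k*256
translate([333, 368, 0]) cube([49, 57, 1446]);
translate([695, 368, 0]) cube([49, 57, 1446]);
translate([382, 368, 231]) cube([313, 57, 22]);
translate([382, 368, 487]) cube([313, 57, 22]);
translate([382, 368, 743]) cube([313, 57, 22]);
translate([382, 368, 999]) cube([313, 57, 22]);
translate([382, 368, 1255]) cube([313, 57, 22]);


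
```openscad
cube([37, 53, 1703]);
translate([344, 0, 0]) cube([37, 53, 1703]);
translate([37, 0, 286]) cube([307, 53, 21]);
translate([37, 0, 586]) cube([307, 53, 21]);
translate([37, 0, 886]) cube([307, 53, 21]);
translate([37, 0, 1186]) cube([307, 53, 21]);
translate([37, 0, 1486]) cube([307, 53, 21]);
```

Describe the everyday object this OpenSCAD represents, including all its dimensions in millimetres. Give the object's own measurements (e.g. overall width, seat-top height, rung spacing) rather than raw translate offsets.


A straight ladder. Two 37×53 mm vertical rails, 1703 mm tall, stand 381 mm apart (outside-to-outside) with their front faces coplanar on the −y side. 5 rungs, each 53 mm deep and 21 mm tall, span between the inner faces of the rails, front faces flush with the rails. The lowest rung's underside is at z = 286 mm and rungs are spaced 300 mm apart (underside to underside).


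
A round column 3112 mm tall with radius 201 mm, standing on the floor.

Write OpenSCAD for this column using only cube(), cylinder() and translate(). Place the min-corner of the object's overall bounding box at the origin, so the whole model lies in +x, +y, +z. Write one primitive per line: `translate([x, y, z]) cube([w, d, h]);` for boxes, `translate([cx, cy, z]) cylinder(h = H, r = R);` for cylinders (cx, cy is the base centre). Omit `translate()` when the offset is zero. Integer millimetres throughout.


translate([201, 201, 0]) cylinder(h = 3112, r = 201);


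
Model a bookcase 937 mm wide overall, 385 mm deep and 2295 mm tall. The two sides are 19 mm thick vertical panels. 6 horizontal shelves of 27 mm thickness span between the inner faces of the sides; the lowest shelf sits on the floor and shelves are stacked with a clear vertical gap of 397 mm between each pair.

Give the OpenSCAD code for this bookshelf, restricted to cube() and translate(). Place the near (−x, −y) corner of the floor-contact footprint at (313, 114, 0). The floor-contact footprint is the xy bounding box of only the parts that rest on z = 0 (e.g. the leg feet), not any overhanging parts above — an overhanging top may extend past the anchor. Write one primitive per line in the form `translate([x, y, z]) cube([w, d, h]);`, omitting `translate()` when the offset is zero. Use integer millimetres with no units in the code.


translate([313, 114, 0]) cube([19, 385, 2295]);
translate([1231, 114, 0]) cube([19, 385, 2295]);
translate([332, 114, 0]) cube([899, 385, 27]);
translate([332, 114, 424]) cube([899, 385, 27]);
translate([332, 114, 848]) cube([899, 385, 27]);
translate([332, 114, 1272]) cube([899, 385, 27]);
translate([332, 114, 1696]) cube([899, 385, 27]);
translate([332, 114, 2120]) cube([899, 385, 27]);


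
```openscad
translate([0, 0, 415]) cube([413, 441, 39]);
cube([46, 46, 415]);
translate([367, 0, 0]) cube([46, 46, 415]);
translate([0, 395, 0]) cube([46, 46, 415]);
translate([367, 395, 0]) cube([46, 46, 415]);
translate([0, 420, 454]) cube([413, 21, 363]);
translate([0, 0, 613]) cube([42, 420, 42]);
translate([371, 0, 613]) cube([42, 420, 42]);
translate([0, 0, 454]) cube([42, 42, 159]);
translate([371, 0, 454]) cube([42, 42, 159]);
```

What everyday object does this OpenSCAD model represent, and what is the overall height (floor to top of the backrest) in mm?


A chair. The overall height is 817 mm.

A slab on four corner posts with a tall panel at the back — a chair. The seat slab sits at z = 415 with thickness 39, and the 363 mm backrest starts at the seat top, so the overall height is 415 + 39 + 363 = 817 mm.


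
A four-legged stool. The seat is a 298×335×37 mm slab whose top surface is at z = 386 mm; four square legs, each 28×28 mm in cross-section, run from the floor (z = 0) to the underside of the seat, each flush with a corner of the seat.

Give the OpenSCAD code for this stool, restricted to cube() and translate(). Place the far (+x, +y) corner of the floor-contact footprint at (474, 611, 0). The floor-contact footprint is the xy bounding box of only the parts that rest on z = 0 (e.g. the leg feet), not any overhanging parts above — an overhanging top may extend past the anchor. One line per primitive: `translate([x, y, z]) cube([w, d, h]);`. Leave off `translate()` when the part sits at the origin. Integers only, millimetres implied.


translate([176, 276, 349]) cube([298, 335, 37]);
translate([176, 276, 0]) cube([28, 28, 349]);
translate([446, 276, 0]) cube([28, 28, 349]);
translate([176, 583, 0]) cube([28, 28, 349]);
translate([446, 583, 0]) cube([28, 28, 349]);


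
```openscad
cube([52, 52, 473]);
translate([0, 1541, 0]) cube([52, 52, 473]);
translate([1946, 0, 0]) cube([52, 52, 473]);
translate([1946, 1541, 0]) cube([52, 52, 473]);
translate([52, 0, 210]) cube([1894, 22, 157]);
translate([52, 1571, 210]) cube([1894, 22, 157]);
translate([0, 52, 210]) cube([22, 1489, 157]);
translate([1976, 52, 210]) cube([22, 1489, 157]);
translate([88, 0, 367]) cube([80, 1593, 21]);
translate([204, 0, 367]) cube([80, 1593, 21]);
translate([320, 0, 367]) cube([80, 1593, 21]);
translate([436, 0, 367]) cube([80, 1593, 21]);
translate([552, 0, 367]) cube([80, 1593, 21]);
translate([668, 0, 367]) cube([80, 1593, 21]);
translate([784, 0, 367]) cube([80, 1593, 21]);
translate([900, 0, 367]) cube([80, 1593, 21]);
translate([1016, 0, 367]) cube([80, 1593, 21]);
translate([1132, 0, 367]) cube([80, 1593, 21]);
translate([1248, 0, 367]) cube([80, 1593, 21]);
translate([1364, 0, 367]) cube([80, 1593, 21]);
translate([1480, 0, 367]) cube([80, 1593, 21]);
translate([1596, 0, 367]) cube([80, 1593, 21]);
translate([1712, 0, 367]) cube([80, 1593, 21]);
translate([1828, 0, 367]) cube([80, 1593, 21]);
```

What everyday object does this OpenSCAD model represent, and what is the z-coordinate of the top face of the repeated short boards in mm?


A bed frame. The slat-top height is 388 mm.

Four posts, four rails, and a row of slats — a bed frame. Slats sit on the rails at z = 210 + 157 = 367; with slat thickness 21, the top is 388 mm.


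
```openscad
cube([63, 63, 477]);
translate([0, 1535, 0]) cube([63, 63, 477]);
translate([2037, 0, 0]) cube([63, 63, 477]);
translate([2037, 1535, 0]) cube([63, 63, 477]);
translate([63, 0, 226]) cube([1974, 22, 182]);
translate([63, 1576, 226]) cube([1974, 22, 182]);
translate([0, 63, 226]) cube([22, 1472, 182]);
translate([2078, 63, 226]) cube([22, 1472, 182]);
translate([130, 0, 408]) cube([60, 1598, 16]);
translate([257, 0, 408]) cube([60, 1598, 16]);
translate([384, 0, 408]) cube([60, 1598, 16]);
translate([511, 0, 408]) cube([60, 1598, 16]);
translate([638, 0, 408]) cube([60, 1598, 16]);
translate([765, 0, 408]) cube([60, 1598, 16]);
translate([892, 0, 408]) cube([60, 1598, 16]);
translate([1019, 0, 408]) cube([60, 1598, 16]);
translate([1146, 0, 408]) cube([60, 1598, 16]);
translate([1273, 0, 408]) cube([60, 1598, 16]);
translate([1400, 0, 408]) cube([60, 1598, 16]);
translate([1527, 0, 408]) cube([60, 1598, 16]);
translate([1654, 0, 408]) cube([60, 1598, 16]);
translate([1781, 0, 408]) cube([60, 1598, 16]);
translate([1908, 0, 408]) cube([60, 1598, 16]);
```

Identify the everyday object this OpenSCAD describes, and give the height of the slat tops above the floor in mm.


A bed frame. The slat-top height is 424 mm.

Four posts, four rails, and a row of slats — a bed frame. Slats sit on the rails at z = 226 + 182 = 408; with slat thickness 16, the top is 424 mm.


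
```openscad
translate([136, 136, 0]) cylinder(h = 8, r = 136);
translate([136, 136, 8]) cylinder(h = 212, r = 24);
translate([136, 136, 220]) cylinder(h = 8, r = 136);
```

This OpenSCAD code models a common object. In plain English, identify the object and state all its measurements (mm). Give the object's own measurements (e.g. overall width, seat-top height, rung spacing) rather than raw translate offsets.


A spool: two coaxial disc flanges of radius 136 mm and thickness 8 mm, joined by a core cylinder of radius 24 mm and height 212 mm. The lower flange rests on z = 0 and the three cylinders share a vertical axis.


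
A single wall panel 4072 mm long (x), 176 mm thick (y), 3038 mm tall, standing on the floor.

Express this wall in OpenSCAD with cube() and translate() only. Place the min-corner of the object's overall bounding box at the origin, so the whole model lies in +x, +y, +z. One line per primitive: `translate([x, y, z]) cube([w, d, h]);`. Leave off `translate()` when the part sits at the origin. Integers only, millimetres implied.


cube([4072, 176, 3038]);


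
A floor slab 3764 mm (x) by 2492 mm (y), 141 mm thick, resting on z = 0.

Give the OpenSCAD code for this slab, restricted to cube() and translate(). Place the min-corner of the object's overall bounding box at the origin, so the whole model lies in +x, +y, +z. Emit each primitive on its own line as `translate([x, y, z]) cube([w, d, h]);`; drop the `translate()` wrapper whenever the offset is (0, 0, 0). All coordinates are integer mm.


cube([3764, 2492, 141]);


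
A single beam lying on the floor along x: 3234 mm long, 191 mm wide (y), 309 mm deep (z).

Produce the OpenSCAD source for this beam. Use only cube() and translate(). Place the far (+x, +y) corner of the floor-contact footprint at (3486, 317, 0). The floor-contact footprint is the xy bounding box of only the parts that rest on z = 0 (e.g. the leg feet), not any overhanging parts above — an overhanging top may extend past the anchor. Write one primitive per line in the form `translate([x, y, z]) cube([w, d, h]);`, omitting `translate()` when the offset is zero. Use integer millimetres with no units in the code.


translate([252, 126, 0]) cube([3234, 191, 309]);


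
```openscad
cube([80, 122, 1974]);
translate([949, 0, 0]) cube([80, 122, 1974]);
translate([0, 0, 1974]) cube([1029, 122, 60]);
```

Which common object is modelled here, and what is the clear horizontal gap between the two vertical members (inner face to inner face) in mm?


A door frame. The clear opening width is 869 mm.

Two 1974 mm tall posts with a header on top — a door frame. The left jamb is 80 mm wide at x = 0; the right jamb starts at x = 949. The clear opening is 949 − 80 = 869 mm.


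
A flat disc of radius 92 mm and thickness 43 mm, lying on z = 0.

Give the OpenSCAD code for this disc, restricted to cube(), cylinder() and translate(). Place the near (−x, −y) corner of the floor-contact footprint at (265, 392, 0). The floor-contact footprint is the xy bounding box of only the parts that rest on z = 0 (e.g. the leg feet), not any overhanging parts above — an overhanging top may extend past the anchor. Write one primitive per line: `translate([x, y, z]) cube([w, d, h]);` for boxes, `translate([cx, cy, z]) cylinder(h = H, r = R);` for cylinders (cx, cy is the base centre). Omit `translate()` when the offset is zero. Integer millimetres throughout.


translate([357, 484, 0]) cylinder(h = 43, r = 92);


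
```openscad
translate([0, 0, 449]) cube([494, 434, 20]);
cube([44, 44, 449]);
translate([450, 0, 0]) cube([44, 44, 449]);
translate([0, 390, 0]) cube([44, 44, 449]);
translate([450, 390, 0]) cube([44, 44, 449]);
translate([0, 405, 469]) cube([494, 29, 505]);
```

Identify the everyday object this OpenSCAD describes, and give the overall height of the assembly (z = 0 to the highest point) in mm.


A chair. The overall height is 974 mm.

A slab on four corner posts with a tall panel at the back — a chair. The seat slab sits at z = 449 with thickness 20, and the 505 mm backrest starts at the seat top, so the overall height is 449 + 20 + 505 = 974 mm.


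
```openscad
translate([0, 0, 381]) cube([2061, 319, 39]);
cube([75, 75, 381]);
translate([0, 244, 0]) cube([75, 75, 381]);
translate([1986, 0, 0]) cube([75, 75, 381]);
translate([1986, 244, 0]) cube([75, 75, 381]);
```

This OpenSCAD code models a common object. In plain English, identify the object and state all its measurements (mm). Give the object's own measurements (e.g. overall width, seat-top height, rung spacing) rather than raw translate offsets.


A long wooden bench with a 2061 mm (x) × 319 mm (y) seat, 39 mm thick, its top surface 420 mm above the floor. Four 75 mm square legs at the seat corners, flush with the edges, run from z = 0 to the seat underside.
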